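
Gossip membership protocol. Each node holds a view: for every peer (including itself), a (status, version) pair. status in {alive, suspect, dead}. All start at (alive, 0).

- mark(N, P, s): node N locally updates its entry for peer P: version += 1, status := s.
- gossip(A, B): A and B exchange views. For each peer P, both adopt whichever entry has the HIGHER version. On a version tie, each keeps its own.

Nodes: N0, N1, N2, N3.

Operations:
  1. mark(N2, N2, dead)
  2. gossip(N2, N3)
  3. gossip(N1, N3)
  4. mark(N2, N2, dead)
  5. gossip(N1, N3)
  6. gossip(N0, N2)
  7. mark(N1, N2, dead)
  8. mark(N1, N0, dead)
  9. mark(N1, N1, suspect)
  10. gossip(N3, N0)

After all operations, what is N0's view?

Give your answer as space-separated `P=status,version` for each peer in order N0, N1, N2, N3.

Op 1: N2 marks N2=dead -> (dead,v1)
Op 2: gossip N2<->N3 -> N2.N0=(alive,v0) N2.N1=(alive,v0) N2.N2=(dead,v1) N2.N3=(alive,v0) | N3.N0=(alive,v0) N3.N1=(alive,v0) N3.N2=(dead,v1) N3.N3=(alive,v0)
Op 3: gossip N1<->N3 -> N1.N0=(alive,v0) N1.N1=(alive,v0) N1.N2=(dead,v1) N1.N3=(alive,v0) | N3.N0=(alive,v0) N3.N1=(alive,v0) N3.N2=(dead,v1) N3.N3=(alive,v0)
Op 4: N2 marks N2=dead -> (dead,v2)
Op 5: gossip N1<->N3 -> N1.N0=(alive,v0) N1.N1=(alive,v0) N1.N2=(dead,v1) N1.N3=(alive,v0) | N3.N0=(alive,v0) N3.N1=(alive,v0) N3.N2=(dead,v1) N3.N3=(alive,v0)
Op 6: gossip N0<->N2 -> N0.N0=(alive,v0) N0.N1=(alive,v0) N0.N2=(dead,v2) N0.N3=(alive,v0) | N2.N0=(alive,v0) N2.N1=(alive,v0) N2.N2=(dead,v2) N2.N3=(alive,v0)
Op 7: N1 marks N2=dead -> (dead,v2)
Op 8: N1 marks N0=dead -> (dead,v1)
Op 9: N1 marks N1=suspect -> (suspect,v1)
Op 10: gossip N3<->N0 -> N3.N0=(alive,v0) N3.N1=(alive,v0) N3.N2=(dead,v2) N3.N3=(alive,v0) | N0.N0=(alive,v0) N0.N1=(alive,v0) N0.N2=(dead,v2) N0.N3=(alive,v0)

Answer: N0=alive,0 N1=alive,0 N2=dead,2 N3=alive,0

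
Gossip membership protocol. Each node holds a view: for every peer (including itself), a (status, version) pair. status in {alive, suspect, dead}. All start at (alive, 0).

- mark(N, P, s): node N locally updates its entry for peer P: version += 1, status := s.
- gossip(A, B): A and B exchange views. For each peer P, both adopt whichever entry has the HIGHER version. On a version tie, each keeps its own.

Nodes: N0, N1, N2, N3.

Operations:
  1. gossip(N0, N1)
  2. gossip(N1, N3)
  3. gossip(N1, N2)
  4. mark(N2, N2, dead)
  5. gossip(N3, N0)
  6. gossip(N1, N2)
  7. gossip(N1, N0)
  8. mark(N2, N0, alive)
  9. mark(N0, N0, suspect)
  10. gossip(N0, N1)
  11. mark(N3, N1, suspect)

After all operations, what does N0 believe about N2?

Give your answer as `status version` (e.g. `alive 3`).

Answer: dead 1

Derivation:
Op 1: gossip N0<->N1 -> N0.N0=(alive,v0) N0.N1=(alive,v0) N0.N2=(alive,v0) N0.N3=(alive,v0) | N1.N0=(alive,v0) N1.N1=(alive,v0) N1.N2=(alive,v0) N1.N3=(alive,v0)
Op 2: gossip N1<->N3 -> N1.N0=(alive,v0) N1.N1=(alive,v0) N1.N2=(alive,v0) N1.N3=(alive,v0) | N3.N0=(alive,v0) N3.N1=(alive,v0) N3.N2=(alive,v0) N3.N3=(alive,v0)
Op 3: gossip N1<->N2 -> N1.N0=(alive,v0) N1.N1=(alive,v0) N1.N2=(alive,v0) N1.N3=(alive,v0) | N2.N0=(alive,v0) N2.N1=(alive,v0) N2.N2=(alive,v0) N2.N3=(alive,v0)
Op 4: N2 marks N2=dead -> (dead,v1)
Op 5: gossip N3<->N0 -> N3.N0=(alive,v0) N3.N1=(alive,v0) N3.N2=(alive,v0) N3.N3=(alive,v0) | N0.N0=(alive,v0) N0.N1=(alive,v0) N0.N2=(alive,v0) N0.N3=(alive,v0)
Op 6: gossip N1<->N2 -> N1.N0=(alive,v0) N1.N1=(alive,v0) N1.N2=(dead,v1) N1.N3=(alive,v0) | N2.N0=(alive,v0) N2.N1=(alive,v0) N2.N2=(dead,v1) N2.N3=(alive,v0)
Op 7: gossip N1<->N0 -> N1.N0=(alive,v0) N1.N1=(alive,v0) N1.N2=(dead,v1) N1.N3=(alive,v0) | N0.N0=(alive,v0) N0.N1=(alive,v0) N0.N2=(dead,v1) N0.N3=(alive,v0)
Op 8: N2 marks N0=alive -> (alive,v1)
Op 9: N0 marks N0=suspect -> (suspect,v1)
Op 10: gossip N0<->N1 -> N0.N0=(suspect,v1) N0.N1=(alive,v0) N0.N2=(dead,v1) N0.N3=(alive,v0) | N1.N0=(suspect,v1) N1.N1=(alive,v0) N1.N2=(dead,v1) N1.N3=(alive,v0)
Op 11: N3 marks N1=suspect -> (suspect,v1)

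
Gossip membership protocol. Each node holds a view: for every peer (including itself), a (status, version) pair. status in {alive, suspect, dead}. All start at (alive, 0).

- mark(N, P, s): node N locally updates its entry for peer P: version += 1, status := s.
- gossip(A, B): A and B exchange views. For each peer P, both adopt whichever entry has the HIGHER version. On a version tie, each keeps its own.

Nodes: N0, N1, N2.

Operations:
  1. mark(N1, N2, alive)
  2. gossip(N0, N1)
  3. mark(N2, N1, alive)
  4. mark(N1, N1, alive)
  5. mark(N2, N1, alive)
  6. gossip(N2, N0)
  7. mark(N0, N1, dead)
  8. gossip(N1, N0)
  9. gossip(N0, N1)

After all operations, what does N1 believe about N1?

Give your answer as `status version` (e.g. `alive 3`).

Op 1: N1 marks N2=alive -> (alive,v1)
Op 2: gossip N0<->N1 -> N0.N0=(alive,v0) N0.N1=(alive,v0) N0.N2=(alive,v1) | N1.N0=(alive,v0) N1.N1=(alive,v0) N1.N2=(alive,v1)
Op 3: N2 marks N1=alive -> (alive,v1)
Op 4: N1 marks N1=alive -> (alive,v1)
Op 5: N2 marks N1=alive -> (alive,v2)
Op 6: gossip N2<->N0 -> N2.N0=(alive,v0) N2.N1=(alive,v2) N2.N2=(alive,v1) | N0.N0=(alive,v0) N0.N1=(alive,v2) N0.N2=(alive,v1)
Op 7: N0 marks N1=dead -> (dead,v3)
Op 8: gossip N1<->N0 -> N1.N0=(alive,v0) N1.N1=(dead,v3) N1.N2=(alive,v1) | N0.N0=(alive,v0) N0.N1=(dead,v3) N0.N2=(alive,v1)
Op 9: gossip N0<->N1 -> N0.N0=(alive,v0) N0.N1=(dead,v3) N0.N2=(alive,v1) | N1.N0=(alive,v0) N1.N1=(dead,v3) N1.N2=(alive,v1)

Answer: dead 3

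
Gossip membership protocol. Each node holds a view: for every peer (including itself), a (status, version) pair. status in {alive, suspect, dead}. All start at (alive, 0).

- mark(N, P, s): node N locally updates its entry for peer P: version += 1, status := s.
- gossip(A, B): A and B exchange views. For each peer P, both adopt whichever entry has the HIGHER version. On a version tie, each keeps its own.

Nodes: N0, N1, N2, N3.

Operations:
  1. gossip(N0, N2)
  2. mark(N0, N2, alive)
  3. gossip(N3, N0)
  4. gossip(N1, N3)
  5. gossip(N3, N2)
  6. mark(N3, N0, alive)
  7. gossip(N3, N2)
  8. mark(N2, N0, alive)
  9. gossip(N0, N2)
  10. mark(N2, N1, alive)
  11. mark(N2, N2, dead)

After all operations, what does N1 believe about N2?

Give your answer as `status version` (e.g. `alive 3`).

Op 1: gossip N0<->N2 -> N0.N0=(alive,v0) N0.N1=(alive,v0) N0.N2=(alive,v0) N0.N3=(alive,v0) | N2.N0=(alive,v0) N2.N1=(alive,v0) N2.N2=(alive,v0) N2.N3=(alive,v0)
Op 2: N0 marks N2=alive -> (alive,v1)
Op 3: gossip N3<->N0 -> N3.N0=(alive,v0) N3.N1=(alive,v0) N3.N2=(alive,v1) N3.N3=(alive,v0) | N0.N0=(alive,v0) N0.N1=(alive,v0) N0.N2=(alive,v1) N0.N3=(alive,v0)
Op 4: gossip N1<->N3 -> N1.N0=(alive,v0) N1.N1=(alive,v0) N1.N2=(alive,v1) N1.N3=(alive,v0) | N3.N0=(alive,v0) N3.N1=(alive,v0) N3.N2=(alive,v1) N3.N3=(alive,v0)
Op 5: gossip N3<->N2 -> N3.N0=(alive,v0) N3.N1=(alive,v0) N3.N2=(alive,v1) N3.N3=(alive,v0) | N2.N0=(alive,v0) N2.N1=(alive,v0) N2.N2=(alive,v1) N2.N3=(alive,v0)
Op 6: N3 marks N0=alive -> (alive,v1)
Op 7: gossip N3<->N2 -> N3.N0=(alive,v1) N3.N1=(alive,v0) N3.N2=(alive,v1) N3.N3=(alive,v0) | N2.N0=(alive,v1) N2.N1=(alive,v0) N2.N2=(alive,v1) N2.N3=(alive,v0)
Op 8: N2 marks N0=alive -> (alive,v2)
Op 9: gossip N0<->N2 -> N0.N0=(alive,v2) N0.N1=(alive,v0) N0.N2=(alive,v1) N0.N3=(alive,v0) | N2.N0=(alive,v2) N2.N1=(alive,v0) N2.N2=(alive,v1) N2.N3=(alive,v0)
Op 10: N2 marks N1=alive -> (alive,v1)
Op 11: N2 marks N2=dead -> (dead,v2)

Answer: alive 1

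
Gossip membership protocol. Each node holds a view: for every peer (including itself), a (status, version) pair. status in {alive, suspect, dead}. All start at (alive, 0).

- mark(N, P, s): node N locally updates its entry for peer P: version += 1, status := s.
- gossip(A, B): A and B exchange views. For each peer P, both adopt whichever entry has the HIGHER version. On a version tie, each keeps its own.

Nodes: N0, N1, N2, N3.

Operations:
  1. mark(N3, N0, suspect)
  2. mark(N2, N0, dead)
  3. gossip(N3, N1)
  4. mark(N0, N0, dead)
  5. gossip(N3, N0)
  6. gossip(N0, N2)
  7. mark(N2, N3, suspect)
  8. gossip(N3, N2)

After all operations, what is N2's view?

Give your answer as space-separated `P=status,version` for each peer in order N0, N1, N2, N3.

Op 1: N3 marks N0=suspect -> (suspect,v1)
Op 2: N2 marks N0=dead -> (dead,v1)
Op 3: gossip N3<->N1 -> N3.N0=(suspect,v1) N3.N1=(alive,v0) N3.N2=(alive,v0) N3.N3=(alive,v0) | N1.N0=(suspect,v1) N1.N1=(alive,v0) N1.N2=(alive,v0) N1.N3=(alive,v0)
Op 4: N0 marks N0=dead -> (dead,v1)
Op 5: gossip N3<->N0 -> N3.N0=(suspect,v1) N3.N1=(alive,v0) N3.N2=(alive,v0) N3.N3=(alive,v0) | N0.N0=(dead,v1) N0.N1=(alive,v0) N0.N2=(alive,v0) N0.N3=(alive,v0)
Op 6: gossip N0<->N2 -> N0.N0=(dead,v1) N0.N1=(alive,v0) N0.N2=(alive,v0) N0.N3=(alive,v0) | N2.N0=(dead,v1) N2.N1=(alive,v0) N2.N2=(alive,v0) N2.N3=(alive,v0)
Op 7: N2 marks N3=suspect -> (suspect,v1)
Op 8: gossip N3<->N2 -> N3.N0=(suspect,v1) N3.N1=(alive,v0) N3.N2=(alive,v0) N3.N3=(suspect,v1) | N2.N0=(dead,v1) N2.N1=(alive,v0) N2.N2=(alive,v0) N2.N3=(suspect,v1)

Answer: N0=dead,1 N1=alive,0 N2=alive,0 N3=suspect,1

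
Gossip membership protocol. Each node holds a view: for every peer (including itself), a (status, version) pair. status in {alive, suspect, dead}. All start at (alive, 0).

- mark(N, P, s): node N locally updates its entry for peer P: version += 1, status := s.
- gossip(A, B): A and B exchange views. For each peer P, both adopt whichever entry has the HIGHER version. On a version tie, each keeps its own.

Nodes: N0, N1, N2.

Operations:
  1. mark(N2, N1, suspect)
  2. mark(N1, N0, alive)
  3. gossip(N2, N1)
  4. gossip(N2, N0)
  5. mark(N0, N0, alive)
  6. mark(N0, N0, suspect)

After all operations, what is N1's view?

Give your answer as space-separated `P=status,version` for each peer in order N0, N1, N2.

Op 1: N2 marks N1=suspect -> (suspect,v1)
Op 2: N1 marks N0=alive -> (alive,v1)
Op 3: gossip N2<->N1 -> N2.N0=(alive,v1) N2.N1=(suspect,v1) N2.N2=(alive,v0) | N1.N0=(alive,v1) N1.N1=(suspect,v1) N1.N2=(alive,v0)
Op 4: gossip N2<->N0 -> N2.N0=(alive,v1) N2.N1=(suspect,v1) N2.N2=(alive,v0) | N0.N0=(alive,v1) N0.N1=(suspect,v1) N0.N2=(alive,v0)
Op 5: N0 marks N0=alive -> (alive,v2)
Op 6: N0 marks N0=suspect -> (suspect,v3)

Answer: N0=alive,1 N1=suspect,1 N2=alive,0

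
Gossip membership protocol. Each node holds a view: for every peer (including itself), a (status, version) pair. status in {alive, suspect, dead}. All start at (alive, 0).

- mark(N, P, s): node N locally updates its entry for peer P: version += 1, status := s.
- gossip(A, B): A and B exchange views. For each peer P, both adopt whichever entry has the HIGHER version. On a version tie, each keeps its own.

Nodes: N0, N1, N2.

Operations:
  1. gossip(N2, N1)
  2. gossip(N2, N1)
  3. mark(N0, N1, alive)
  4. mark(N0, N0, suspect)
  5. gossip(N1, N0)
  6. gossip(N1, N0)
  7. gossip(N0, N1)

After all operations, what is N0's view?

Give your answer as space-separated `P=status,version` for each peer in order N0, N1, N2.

Op 1: gossip N2<->N1 -> N2.N0=(alive,v0) N2.N1=(alive,v0) N2.N2=(alive,v0) | N1.N0=(alive,v0) N1.N1=(alive,v0) N1.N2=(alive,v0)
Op 2: gossip N2<->N1 -> N2.N0=(alive,v0) N2.N1=(alive,v0) N2.N2=(alive,v0) | N1.N0=(alive,v0) N1.N1=(alive,v0) N1.N2=(alive,v0)
Op 3: N0 marks N1=alive -> (alive,v1)
Op 4: N0 marks N0=suspect -> (suspect,v1)
Op 5: gossip N1<->N0 -> N1.N0=(suspect,v1) N1.N1=(alive,v1) N1.N2=(alive,v0) | N0.N0=(suspect,v1) N0.N1=(alive,v1) N0.N2=(alive,v0)
Op 6: gossip N1<->N0 -> N1.N0=(suspect,v1) N1.N1=(alive,v1) N1.N2=(alive,v0) | N0.N0=(suspect,v1) N0.N1=(alive,v1) N0.N2=(alive,v0)
Op 7: gossip N0<->N1 -> N0.N0=(suspect,v1) N0.N1=(alive,v1) N0.N2=(alive,v0) | N1.N0=(suspect,v1) N1.N1=(alive,v1) N1.N2=(alive,v0)

Answer: N0=suspect,1 N1=alive,1 N2=alive,0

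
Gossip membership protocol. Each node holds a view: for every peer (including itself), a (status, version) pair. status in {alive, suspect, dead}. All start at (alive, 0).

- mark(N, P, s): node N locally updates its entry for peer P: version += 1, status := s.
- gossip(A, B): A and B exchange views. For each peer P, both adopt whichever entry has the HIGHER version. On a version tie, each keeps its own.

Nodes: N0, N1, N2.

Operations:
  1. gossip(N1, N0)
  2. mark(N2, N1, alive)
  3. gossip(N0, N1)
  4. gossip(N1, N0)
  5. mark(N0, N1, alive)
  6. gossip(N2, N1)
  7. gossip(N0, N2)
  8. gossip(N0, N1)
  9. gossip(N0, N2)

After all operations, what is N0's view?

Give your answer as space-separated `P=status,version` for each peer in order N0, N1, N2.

Answer: N0=alive,0 N1=alive,1 N2=alive,0

Derivation:
Op 1: gossip N1<->N0 -> N1.N0=(alive,v0) N1.N1=(alive,v0) N1.N2=(alive,v0) | N0.N0=(alive,v0) N0.N1=(alive,v0) N0.N2=(alive,v0)
Op 2: N2 marks N1=alive -> (alive,v1)
Op 3: gossip N0<->N1 -> N0.N0=(alive,v0) N0.N1=(alive,v0) N0.N2=(alive,v0) | N1.N0=(alive,v0) N1.N1=(alive,v0) N1.N2=(alive,v0)
Op 4: gossip N1<->N0 -> N1.N0=(alive,v0) N1.N1=(alive,v0) N1.N2=(alive,v0) | N0.N0=(alive,v0) N0.N1=(alive,v0) N0.N2=(alive,v0)
Op 5: N0 marks N1=alive -> (alive,v1)
Op 6: gossip N2<->N1 -> N2.N0=(alive,v0) N2.N1=(alive,v1) N2.N2=(alive,v0) | N1.N0=(alive,v0) N1.N1=(alive,v1) N1.N2=(alive,v0)
Op 7: gossip N0<->N2 -> N0.N0=(alive,v0) N0.N1=(alive,v1) N0.N2=(alive,v0) | N2.N0=(alive,v0) N2.N1=(alive,v1) N2.N2=(alive,v0)
Op 8: gossip N0<->N1 -> N0.N0=(alive,v0) N0.N1=(alive,v1) N0.N2=(alive,v0) | N1.N0=(alive,v0) N1.N1=(alive,v1) N1.N2=(alive,v0)
Op 9: gossip N0<->N2 -> N0.N0=(alive,v0) N0.N1=(alive,v1) N0.N2=(alive,v0) | N2.N0=(alive,v0) N2.N1=(alive,v1) N2.N2=(alive,v0)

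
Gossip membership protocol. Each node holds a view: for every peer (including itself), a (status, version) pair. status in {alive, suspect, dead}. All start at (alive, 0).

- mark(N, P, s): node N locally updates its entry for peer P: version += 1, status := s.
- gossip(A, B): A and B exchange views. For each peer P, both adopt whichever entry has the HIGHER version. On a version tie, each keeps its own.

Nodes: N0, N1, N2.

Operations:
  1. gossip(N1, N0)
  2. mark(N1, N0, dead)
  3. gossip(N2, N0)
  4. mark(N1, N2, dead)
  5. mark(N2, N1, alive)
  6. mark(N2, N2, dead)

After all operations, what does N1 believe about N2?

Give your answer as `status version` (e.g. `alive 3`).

Op 1: gossip N1<->N0 -> N1.N0=(alive,v0) N1.N1=(alive,v0) N1.N2=(alive,v0) | N0.N0=(alive,v0) N0.N1=(alive,v0) N0.N2=(alive,v0)
Op 2: N1 marks N0=dead -> (dead,v1)
Op 3: gossip N2<->N0 -> N2.N0=(alive,v0) N2.N1=(alive,v0) N2.N2=(alive,v0) | N0.N0=(alive,v0) N0.N1=(alive,v0) N0.N2=(alive,v0)
Op 4: N1 marks N2=dead -> (dead,v1)
Op 5: N2 marks N1=alive -> (alive,v1)
Op 6: N2 marks N2=dead -> (dead,v1)

Answer: dead 1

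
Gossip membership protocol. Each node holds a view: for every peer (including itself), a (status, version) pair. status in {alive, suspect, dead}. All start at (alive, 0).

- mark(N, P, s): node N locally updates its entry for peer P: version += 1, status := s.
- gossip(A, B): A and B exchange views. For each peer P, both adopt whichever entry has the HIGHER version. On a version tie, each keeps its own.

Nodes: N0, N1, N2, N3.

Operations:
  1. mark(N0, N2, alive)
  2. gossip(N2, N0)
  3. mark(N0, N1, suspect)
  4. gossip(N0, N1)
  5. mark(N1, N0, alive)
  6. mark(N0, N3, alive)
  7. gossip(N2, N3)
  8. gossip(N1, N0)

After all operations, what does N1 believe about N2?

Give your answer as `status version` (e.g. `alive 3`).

Answer: alive 1

Derivation:
Op 1: N0 marks N2=alive -> (alive,v1)
Op 2: gossip N2<->N0 -> N2.N0=(alive,v0) N2.N1=(alive,v0) N2.N2=(alive,v1) N2.N3=(alive,v0) | N0.N0=(alive,v0) N0.N1=(alive,v0) N0.N2=(alive,v1) N0.N3=(alive,v0)
Op 3: N0 marks N1=suspect -> (suspect,v1)
Op 4: gossip N0<->N1 -> N0.N0=(alive,v0) N0.N1=(suspect,v1) N0.N2=(alive,v1) N0.N3=(alive,v0) | N1.N0=(alive,v0) N1.N1=(suspect,v1) N1.N2=(alive,v1) N1.N3=(alive,v0)
Op 5: N1 marks N0=alive -> (alive,v1)
Op 6: N0 marks N3=alive -> (alive,v1)
Op 7: gossip N2<->N3 -> N2.N0=(alive,v0) N2.N1=(alive,v0) N2.N2=(alive,v1) N2.N3=(alive,v0) | N3.N0=(alive,v0) N3.N1=(alive,v0) N3.N2=(alive,v1) N3.N3=(alive,v0)
Op 8: gossip N1<->N0 -> N1.N0=(alive,v1) N1.N1=(suspect,v1) N1.N2=(alive,v1) N1.N3=(alive,v1) | N0.N0=(alive,v1) N0.N1=(suspect,v1) N0.N2=(alive,v1) N0.N3=(alive,v1)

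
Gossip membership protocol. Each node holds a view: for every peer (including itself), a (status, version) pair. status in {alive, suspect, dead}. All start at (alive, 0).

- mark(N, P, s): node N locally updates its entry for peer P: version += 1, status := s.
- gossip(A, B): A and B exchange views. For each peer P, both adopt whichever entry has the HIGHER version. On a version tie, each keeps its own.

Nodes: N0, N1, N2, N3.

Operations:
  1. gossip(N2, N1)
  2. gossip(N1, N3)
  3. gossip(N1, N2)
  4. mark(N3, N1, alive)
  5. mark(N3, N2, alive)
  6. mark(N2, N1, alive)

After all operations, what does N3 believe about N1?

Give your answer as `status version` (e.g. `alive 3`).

Answer: alive 1

Derivation:
Op 1: gossip N2<->N1 -> N2.N0=(alive,v0) N2.N1=(alive,v0) N2.N2=(alive,v0) N2.N3=(alive,v0) | N1.N0=(alive,v0) N1.N1=(alive,v0) N1.N2=(alive,v0) N1.N3=(alive,v0)
Op 2: gossip N1<->N3 -> N1.N0=(alive,v0) N1.N1=(alive,v0) N1.N2=(alive,v0) N1.N3=(alive,v0) | N3.N0=(alive,v0) N3.N1=(alive,v0) N3.N2=(alive,v0) N3.N3=(alive,v0)
Op 3: gossip N1<->N2 -> N1.N0=(alive,v0) N1.N1=(alive,v0) N1.N2=(alive,v0) N1.N3=(alive,v0) | N2.N0=(alive,v0) N2.N1=(alive,v0) N2.N2=(alive,v0) N2.N3=(alive,v0)
Op 4: N3 marks N1=alive -> (alive,v1)
Op 5: N3 marks N2=alive -> (alive,v1)
Op 6: N2 marks N1=alive -> (alive,v1)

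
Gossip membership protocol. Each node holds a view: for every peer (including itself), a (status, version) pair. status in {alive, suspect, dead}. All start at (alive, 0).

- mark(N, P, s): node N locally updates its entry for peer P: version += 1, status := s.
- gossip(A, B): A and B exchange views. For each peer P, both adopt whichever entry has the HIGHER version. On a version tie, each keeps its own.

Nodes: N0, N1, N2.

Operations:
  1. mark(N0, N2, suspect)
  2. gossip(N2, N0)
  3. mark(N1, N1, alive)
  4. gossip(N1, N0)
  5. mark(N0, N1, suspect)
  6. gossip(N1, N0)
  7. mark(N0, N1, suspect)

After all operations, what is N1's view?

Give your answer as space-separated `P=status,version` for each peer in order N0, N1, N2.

Answer: N0=alive,0 N1=suspect,2 N2=suspect,1

Derivation:
Op 1: N0 marks N2=suspect -> (suspect,v1)
Op 2: gossip N2<->N0 -> N2.N0=(alive,v0) N2.N1=(alive,v0) N2.N2=(suspect,v1) | N0.N0=(alive,v0) N0.N1=(alive,v0) N0.N2=(suspect,v1)
Op 3: N1 marks N1=alive -> (alive,v1)
Op 4: gossip N1<->N0 -> N1.N0=(alive,v0) N1.N1=(alive,v1) N1.N2=(suspect,v1) | N0.N0=(alive,v0) N0.N1=(alive,v1) N0.N2=(suspect,v1)
Op 5: N0 marks N1=suspect -> (suspect,v2)
Op 6: gossip N1<->N0 -> N1.N0=(alive,v0) N1.N1=(suspect,v2) N1.N2=(suspect,v1) | N0.N0=(alive,v0) N0.N1=(suspect,v2) N0.N2=(suspect,v1)
Op 7: N0 marks N1=suspect -> (suspect,v3)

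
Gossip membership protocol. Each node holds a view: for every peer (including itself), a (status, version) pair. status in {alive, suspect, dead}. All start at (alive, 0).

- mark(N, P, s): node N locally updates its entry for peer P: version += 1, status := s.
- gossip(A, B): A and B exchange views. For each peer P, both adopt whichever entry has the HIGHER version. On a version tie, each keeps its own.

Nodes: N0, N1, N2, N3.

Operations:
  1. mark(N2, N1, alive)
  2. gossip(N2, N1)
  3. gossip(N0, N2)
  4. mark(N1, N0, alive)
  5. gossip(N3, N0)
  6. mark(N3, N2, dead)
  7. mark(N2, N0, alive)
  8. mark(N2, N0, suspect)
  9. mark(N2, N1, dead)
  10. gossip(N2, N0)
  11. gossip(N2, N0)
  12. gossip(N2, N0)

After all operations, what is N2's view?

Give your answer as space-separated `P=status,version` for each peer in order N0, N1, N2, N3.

Answer: N0=suspect,2 N1=dead,2 N2=alive,0 N3=alive,0

Derivation:
Op 1: N2 marks N1=alive -> (alive,v1)
Op 2: gossip N2<->N1 -> N2.N0=(alive,v0) N2.N1=(alive,v1) N2.N2=(alive,v0) N2.N3=(alive,v0) | N1.N0=(alive,v0) N1.N1=(alive,v1) N1.N2=(alive,v0) N1.N3=(alive,v0)
Op 3: gossip N0<->N2 -> N0.N0=(alive,v0) N0.N1=(alive,v1) N0.N2=(alive,v0) N0.N3=(alive,v0) | N2.N0=(alive,v0) N2.N1=(alive,v1) N2.N2=(alive,v0) N2.N3=(alive,v0)
Op 4: N1 marks N0=alive -> (alive,v1)
Op 5: gossip N3<->N0 -> N3.N0=(alive,v0) N3.N1=(alive,v1) N3.N2=(alive,v0) N3.N3=(alive,v0) | N0.N0=(alive,v0) N0.N1=(alive,v1) N0.N2=(alive,v0) N0.N3=(alive,v0)
Op 6: N3 marks N2=dead -> (dead,v1)
Op 7: N2 marks N0=alive -> (alive,v1)
Op 8: N2 marks N0=suspect -> (suspect,v2)
Op 9: N2 marks N1=dead -> (dead,v2)
Op 10: gossip N2<->N0 -> N2.N0=(suspect,v2) N2.N1=(dead,v2) N2.N2=(alive,v0) N2.N3=(alive,v0) | N0.N0=(suspect,v2) N0.N1=(dead,v2) N0.N2=(alive,v0) N0.N3=(alive,v0)
Op 11: gossip N2<->N0 -> N2.N0=(suspect,v2) N2.N1=(dead,v2) N2.N2=(alive,v0) N2.N3=(alive,v0) | N0.N0=(suspect,v2) N0.N1=(dead,v2) N0.N2=(alive,v0) N0.N3=(alive,v0)
Op 12: gossip N2<->N0 -> N2.N0=(suspect,v2) N2.N1=(dead,v2) N2.N2=(alive,v0) N2.N3=(alive,v0) | N0.N0=(suspect,v2) N0.N1=(dead,v2) N0.N2=(alive,v0) N0.N3=(alive,v0)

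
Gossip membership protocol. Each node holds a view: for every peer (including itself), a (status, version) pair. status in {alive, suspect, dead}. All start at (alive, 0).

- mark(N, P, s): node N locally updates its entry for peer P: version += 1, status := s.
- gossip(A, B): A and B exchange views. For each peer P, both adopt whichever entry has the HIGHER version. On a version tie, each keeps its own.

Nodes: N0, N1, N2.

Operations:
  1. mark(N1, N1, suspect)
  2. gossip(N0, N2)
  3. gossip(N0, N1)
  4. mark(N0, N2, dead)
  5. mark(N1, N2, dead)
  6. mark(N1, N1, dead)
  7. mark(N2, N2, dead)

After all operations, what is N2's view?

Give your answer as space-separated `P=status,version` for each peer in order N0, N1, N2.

Answer: N0=alive,0 N1=alive,0 N2=dead,1

Derivation:
Op 1: N1 marks N1=suspect -> (suspect,v1)
Op 2: gossip N0<->N2 -> N0.N0=(alive,v0) N0.N1=(alive,v0) N0.N2=(alive,v0) | N2.N0=(alive,v0) N2.N1=(alive,v0) N2.N2=(alive,v0)
Op 3: gossip N0<->N1 -> N0.N0=(alive,v0) N0.N1=(suspect,v1) N0.N2=(alive,v0) | N1.N0=(alive,v0) N1.N1=(suspect,v1) N1.N2=(alive,v0)
Op 4: N0 marks N2=dead -> (dead,v1)
Op 5: N1 marks N2=dead -> (dead,v1)
Op 6: N1 marks N1=dead -> (dead,v2)
Op 7: N2 marks N2=dead -> (dead,v1)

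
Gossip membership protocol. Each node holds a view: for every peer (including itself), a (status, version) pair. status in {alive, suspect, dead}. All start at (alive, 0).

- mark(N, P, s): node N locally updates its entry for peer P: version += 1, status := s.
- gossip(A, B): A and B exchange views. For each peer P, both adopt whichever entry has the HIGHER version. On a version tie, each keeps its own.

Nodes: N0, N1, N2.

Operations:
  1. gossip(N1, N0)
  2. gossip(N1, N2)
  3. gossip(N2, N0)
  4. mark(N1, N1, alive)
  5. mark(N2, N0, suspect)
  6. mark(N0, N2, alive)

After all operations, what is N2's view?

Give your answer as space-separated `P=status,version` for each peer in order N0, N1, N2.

Op 1: gossip N1<->N0 -> N1.N0=(alive,v0) N1.N1=(alive,v0) N1.N2=(alive,v0) | N0.N0=(alive,v0) N0.N1=(alive,v0) N0.N2=(alive,v0)
Op 2: gossip N1<->N2 -> N1.N0=(alive,v0) N1.N1=(alive,v0) N1.N2=(alive,v0) | N2.N0=(alive,v0) N2.N1=(alive,v0) N2.N2=(alive,v0)
Op 3: gossip N2<->N0 -> N2.N0=(alive,v0) N2.N1=(alive,v0) N2.N2=(alive,v0) | N0.N0=(alive,v0) N0.N1=(alive,v0) N0.N2=(alive,v0)
Op 4: N1 marks N1=alive -> (alive,v1)
Op 5: N2 marks N0=suspect -> (suspect,v1)
Op 6: N0 marks N2=alive -> (alive,v1)

Answer: N0=suspect,1 N1=alive,0 N2=alive,0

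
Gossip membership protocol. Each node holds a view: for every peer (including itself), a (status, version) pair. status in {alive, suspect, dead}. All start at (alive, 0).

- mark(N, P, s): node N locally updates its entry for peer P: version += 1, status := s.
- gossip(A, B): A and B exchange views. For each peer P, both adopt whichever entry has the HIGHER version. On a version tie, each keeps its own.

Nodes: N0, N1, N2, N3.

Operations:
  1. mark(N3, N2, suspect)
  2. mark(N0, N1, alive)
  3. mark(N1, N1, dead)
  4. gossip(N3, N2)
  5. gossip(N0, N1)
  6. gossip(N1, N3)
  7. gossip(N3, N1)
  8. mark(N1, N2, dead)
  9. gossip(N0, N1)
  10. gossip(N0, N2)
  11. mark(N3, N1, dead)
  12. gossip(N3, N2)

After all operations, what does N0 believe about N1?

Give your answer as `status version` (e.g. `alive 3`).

Answer: alive 1

Derivation:
Op 1: N3 marks N2=suspect -> (suspect,v1)
Op 2: N0 marks N1=alive -> (alive,v1)
Op 3: N1 marks N1=dead -> (dead,v1)
Op 4: gossip N3<->N2 -> N3.N0=(alive,v0) N3.N1=(alive,v0) N3.N2=(suspect,v1) N3.N3=(alive,v0) | N2.N0=(alive,v0) N2.N1=(alive,v0) N2.N2=(suspect,v1) N2.N3=(alive,v0)
Op 5: gossip N0<->N1 -> N0.N0=(alive,v0) N0.N1=(alive,v1) N0.N2=(alive,v0) N0.N3=(alive,v0) | N1.N0=(alive,v0) N1.N1=(dead,v1) N1.N2=(alive,v0) N1.N3=(alive,v0)
Op 6: gossip N1<->N3 -> N1.N0=(alive,v0) N1.N1=(dead,v1) N1.N2=(suspect,v1) N1.N3=(alive,v0) | N3.N0=(alive,v0) N3.N1=(dead,v1) N3.N2=(suspect,v1) N3.N3=(alive,v0)
Op 7: gossip N3<->N1 -> N3.N0=(alive,v0) N3.N1=(dead,v1) N3.N2=(suspect,v1) N3.N3=(alive,v0) | N1.N0=(alive,v0) N1.N1=(dead,v1) N1.N2=(suspect,v1) N1.N3=(alive,v0)
Op 8: N1 marks N2=dead -> (dead,v2)
Op 9: gossip N0<->N1 -> N0.N0=(alive,v0) N0.N1=(alive,v1) N0.N2=(dead,v2) N0.N3=(alive,v0) | N1.N0=(alive,v0) N1.N1=(dead,v1) N1.N2=(dead,v2) N1.N3=(alive,v0)
Op 10: gossip N0<->N2 -> N0.N0=(alive,v0) N0.N1=(alive,v1) N0.N2=(dead,v2) N0.N3=(alive,v0) | N2.N0=(alive,v0) N2.N1=(alive,v1) N2.N2=(dead,v2) N2.N3=(alive,v0)
Op 11: N3 marks N1=dead -> (dead,v2)
Op 12: gossip N3<->N2 -> N3.N0=(alive,v0) N3.N1=(dead,v2) N3.N2=(dead,v2) N3.N3=(alive,v0) | N2.N0=(alive,v0) N2.N1=(dead,v2) N2.N2=(dead,v2) N2.N3=(alive,v0)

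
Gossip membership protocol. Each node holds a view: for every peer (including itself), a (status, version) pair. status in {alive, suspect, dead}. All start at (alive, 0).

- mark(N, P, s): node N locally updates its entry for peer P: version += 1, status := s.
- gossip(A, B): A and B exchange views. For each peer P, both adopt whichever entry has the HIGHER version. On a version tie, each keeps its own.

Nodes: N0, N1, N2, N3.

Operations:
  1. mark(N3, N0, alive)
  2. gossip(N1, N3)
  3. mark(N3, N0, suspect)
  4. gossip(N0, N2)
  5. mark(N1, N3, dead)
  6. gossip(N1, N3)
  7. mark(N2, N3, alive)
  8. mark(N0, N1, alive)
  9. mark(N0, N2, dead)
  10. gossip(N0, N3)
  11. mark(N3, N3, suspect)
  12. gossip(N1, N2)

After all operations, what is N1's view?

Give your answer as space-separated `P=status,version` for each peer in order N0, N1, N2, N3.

Answer: N0=suspect,2 N1=alive,0 N2=alive,0 N3=dead,1

Derivation:
Op 1: N3 marks N0=alive -> (alive,v1)
Op 2: gossip N1<->N3 -> N1.N0=(alive,v1) N1.N1=(alive,v0) N1.N2=(alive,v0) N1.N3=(alive,v0) | N3.N0=(alive,v1) N3.N1=(alive,v0) N3.N2=(alive,v0) N3.N3=(alive,v0)
Op 3: N3 marks N0=suspect -> (suspect,v2)
Op 4: gossip N0<->N2 -> N0.N0=(alive,v0) N0.N1=(alive,v0) N0.N2=(alive,v0) N0.N3=(alive,v0) | N2.N0=(alive,v0) N2.N1=(alive,v0) N2.N2=(alive,v0) N2.N3=(alive,v0)
Op 5: N1 marks N3=dead -> (dead,v1)
Op 6: gossip N1<->N3 -> N1.N0=(suspect,v2) N1.N1=(alive,v0) N1.N2=(alive,v0) N1.N3=(dead,v1) | N3.N0=(suspect,v2) N3.N1=(alive,v0) N3.N2=(alive,v0) N3.N3=(dead,v1)
Op 7: N2 marks N3=alive -> (alive,v1)
Op 8: N0 marks N1=alive -> (alive,v1)
Op 9: N0 marks N2=dead -> (dead,v1)
Op 10: gossip N0<->N3 -> N0.N0=(suspect,v2) N0.N1=(alive,v1) N0.N2=(dead,v1) N0.N3=(dead,v1) | N3.N0=(suspect,v2) N3.N1=(alive,v1) N3.N2=(dead,v1) N3.N3=(dead,v1)
Op 11: N3 marks N3=suspect -> (suspect,v2)
Op 12: gossip N1<->N2 -> N1.N0=(suspect,v2) N1.N1=(alive,v0) N1.N2=(alive,v0) N1.N3=(dead,v1) | N2.N0=(suspect,v2) N2.N1=(alive,v0) N2.N2=(alive,v0) N2.N3=(alive,v1)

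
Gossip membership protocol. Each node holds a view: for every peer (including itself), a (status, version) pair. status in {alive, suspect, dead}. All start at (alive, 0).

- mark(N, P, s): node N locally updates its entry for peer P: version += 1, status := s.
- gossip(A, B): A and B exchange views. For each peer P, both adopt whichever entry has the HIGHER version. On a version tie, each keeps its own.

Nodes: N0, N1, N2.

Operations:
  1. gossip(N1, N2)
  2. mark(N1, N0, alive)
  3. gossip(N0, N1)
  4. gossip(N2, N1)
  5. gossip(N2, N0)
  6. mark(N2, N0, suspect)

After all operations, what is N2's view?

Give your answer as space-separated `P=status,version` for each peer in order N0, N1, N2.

Answer: N0=suspect,2 N1=alive,0 N2=alive,0

Derivation:
Op 1: gossip N1<->N2 -> N1.N0=(alive,v0) N1.N1=(alive,v0) N1.N2=(alive,v0) | N2.N0=(alive,v0) N2.N1=(alive,v0) N2.N2=(alive,v0)
Op 2: N1 marks N0=alive -> (alive,v1)
Op 3: gossip N0<->N1 -> N0.N0=(alive,v1) N0.N1=(alive,v0) N0.N2=(alive,v0) | N1.N0=(alive,v1) N1.N1=(alive,v0) N1.N2=(alive,v0)
Op 4: gossip N2<->N1 -> N2.N0=(alive,v1) N2.N1=(alive,v0) N2.N2=(alive,v0) | N1.N0=(alive,v1) N1.N1=(alive,v0) N1.N2=(alive,v0)
Op 5: gossip N2<->N0 -> N2.N0=(alive,v1) N2.N1=(alive,v0) N2.N2=(alive,v0) | N0.N0=(alive,v1) N0.N1=(alive,v0) N0.N2=(alive,v0)
Op 6: N2 marks N0=suspect -> (suspect,v2)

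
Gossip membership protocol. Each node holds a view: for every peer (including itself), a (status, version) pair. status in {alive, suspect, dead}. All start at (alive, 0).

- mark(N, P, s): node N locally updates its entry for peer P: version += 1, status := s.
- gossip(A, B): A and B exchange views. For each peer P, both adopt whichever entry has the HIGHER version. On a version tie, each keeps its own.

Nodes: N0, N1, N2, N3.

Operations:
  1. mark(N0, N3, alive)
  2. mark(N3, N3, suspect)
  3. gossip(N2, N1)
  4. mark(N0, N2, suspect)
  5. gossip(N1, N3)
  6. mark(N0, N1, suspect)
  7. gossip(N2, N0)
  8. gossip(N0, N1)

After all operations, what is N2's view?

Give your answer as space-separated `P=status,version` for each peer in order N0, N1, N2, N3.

Op 1: N0 marks N3=alive -> (alive,v1)
Op 2: N3 marks N3=suspect -> (suspect,v1)
Op 3: gossip N2<->N1 -> N2.N0=(alive,v0) N2.N1=(alive,v0) N2.N2=(alive,v0) N2.N3=(alive,v0) | N1.N0=(alive,v0) N1.N1=(alive,v0) N1.N2=(alive,v0) N1.N3=(alive,v0)
Op 4: N0 marks N2=suspect -> (suspect,v1)
Op 5: gossip N1<->N3 -> N1.N0=(alive,v0) N1.N1=(alive,v0) N1.N2=(alive,v0) N1.N3=(suspect,v1) | N3.N0=(alive,v0) N3.N1=(alive,v0) N3.N2=(alive,v0) N3.N3=(suspect,v1)
Op 6: N0 marks N1=suspect -> (suspect,v1)
Op 7: gossip N2<->N0 -> N2.N0=(alive,v0) N2.N1=(suspect,v1) N2.N2=(suspect,v1) N2.N3=(alive,v1) | N0.N0=(alive,v0) N0.N1=(suspect,v1) N0.N2=(suspect,v1) N0.N3=(alive,v1)
Op 8: gossip N0<->N1 -> N0.N0=(alive,v0) N0.N1=(suspect,v1) N0.N2=(suspect,v1) N0.N3=(alive,v1) | N1.N0=(alive,v0) N1.N1=(suspect,v1) N1.N2=(suspect,v1) N1.N3=(suspect,v1)

Answer: N0=alive,0 N1=suspect,1 N2=suspect,1 N3=alive,1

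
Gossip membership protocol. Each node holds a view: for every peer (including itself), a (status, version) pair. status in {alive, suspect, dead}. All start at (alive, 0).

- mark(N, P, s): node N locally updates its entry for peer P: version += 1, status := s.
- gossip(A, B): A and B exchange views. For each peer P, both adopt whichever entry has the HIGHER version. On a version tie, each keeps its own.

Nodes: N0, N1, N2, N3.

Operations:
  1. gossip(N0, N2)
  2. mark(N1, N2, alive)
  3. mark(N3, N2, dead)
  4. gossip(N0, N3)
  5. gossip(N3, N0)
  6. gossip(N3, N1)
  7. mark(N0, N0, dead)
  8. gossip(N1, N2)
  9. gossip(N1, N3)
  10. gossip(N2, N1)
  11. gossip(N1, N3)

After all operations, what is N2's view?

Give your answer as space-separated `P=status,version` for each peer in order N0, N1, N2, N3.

Op 1: gossip N0<->N2 -> N0.N0=(alive,v0) N0.N1=(alive,v0) N0.N2=(alive,v0) N0.N3=(alive,v0) | N2.N0=(alive,v0) N2.N1=(alive,v0) N2.N2=(alive,v0) N2.N3=(alive,v0)
Op 2: N1 marks N2=alive -> (alive,v1)
Op 3: N3 marks N2=dead -> (dead,v1)
Op 4: gossip N0<->N3 -> N0.N0=(alive,v0) N0.N1=(alive,v0) N0.N2=(dead,v1) N0.N3=(alive,v0) | N3.N0=(alive,v0) N3.N1=(alive,v0) N3.N2=(dead,v1) N3.N3=(alive,v0)
Op 5: gossip N3<->N0 -> N3.N0=(alive,v0) N3.N1=(alive,v0) N3.N2=(dead,v1) N3.N3=(alive,v0) | N0.N0=(alive,v0) N0.N1=(alive,v0) N0.N2=(dead,v1) N0.N3=(alive,v0)
Op 6: gossip N3<->N1 -> N3.N0=(alive,v0) N3.N1=(alive,v0) N3.N2=(dead,v1) N3.N3=(alive,v0) | N1.N0=(alive,v0) N1.N1=(alive,v0) N1.N2=(alive,v1) N1.N3=(alive,v0)
Op 7: N0 marks N0=dead -> (dead,v1)
Op 8: gossip N1<->N2 -> N1.N0=(alive,v0) N1.N1=(alive,v0) N1.N2=(alive,v1) N1.N3=(alive,v0) | N2.N0=(alive,v0) N2.N1=(alive,v0) N2.N2=(alive,v1) N2.N3=(alive,v0)
Op 9: gossip N1<->N3 -> N1.N0=(alive,v0) N1.N1=(alive,v0) N1.N2=(alive,v1) N1.N3=(alive,v0) | N3.N0=(alive,v0) N3.N1=(alive,v0) N3.N2=(dead,v1) N3.N3=(alive,v0)
Op 10: gossip N2<->N1 -> N2.N0=(alive,v0) N2.N1=(alive,v0) N2.N2=(alive,v1) N2.N3=(alive,v0) | N1.N0=(alive,v0) N1.N1=(alive,v0) N1.N2=(alive,v1) N1.N3=(alive,v0)
Op 11: gossip N1<->N3 -> N1.N0=(alive,v0) N1.N1=(alive,v0) N1.N2=(alive,v1) N1.N3=(alive,v0) | N3.N0=(alive,v0) N3.N1=(alive,v0) N3.N2=(dead,v1) N3.N3=(alive,v0)

Answer: N0=alive,0 N1=alive,0 N2=alive,1 N3=alive,0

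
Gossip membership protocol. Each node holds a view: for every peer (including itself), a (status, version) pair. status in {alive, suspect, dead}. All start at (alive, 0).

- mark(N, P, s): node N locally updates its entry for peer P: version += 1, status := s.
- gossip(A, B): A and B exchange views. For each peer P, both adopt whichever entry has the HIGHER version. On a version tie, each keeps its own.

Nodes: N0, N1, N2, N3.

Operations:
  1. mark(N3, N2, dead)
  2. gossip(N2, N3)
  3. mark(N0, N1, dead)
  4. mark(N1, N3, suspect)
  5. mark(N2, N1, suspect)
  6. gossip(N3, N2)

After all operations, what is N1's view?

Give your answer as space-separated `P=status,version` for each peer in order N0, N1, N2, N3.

Answer: N0=alive,0 N1=alive,0 N2=alive,0 N3=suspect,1

Derivation:
Op 1: N3 marks N2=dead -> (dead,v1)
Op 2: gossip N2<->N3 -> N2.N0=(alive,v0) N2.N1=(alive,v0) N2.N2=(dead,v1) N2.N3=(alive,v0) | N3.N0=(alive,v0) N3.N1=(alive,v0) N3.N2=(dead,v1) N3.N3=(alive,v0)
Op 3: N0 marks N1=dead -> (dead,v1)
Op 4: N1 marks N3=suspect -> (suspect,v1)
Op 5: N2 marks N1=suspect -> (suspect,v1)
Op 6: gossip N3<->N2 -> N3.N0=(alive,v0) N3.N1=(suspect,v1) N3.N2=(dead,v1) N3.N3=(alive,v0) | N2.N0=(alive,v0) N2.N1=(suspect,v1) N2.N2=(dead,v1) N2.N3=(alive,v0)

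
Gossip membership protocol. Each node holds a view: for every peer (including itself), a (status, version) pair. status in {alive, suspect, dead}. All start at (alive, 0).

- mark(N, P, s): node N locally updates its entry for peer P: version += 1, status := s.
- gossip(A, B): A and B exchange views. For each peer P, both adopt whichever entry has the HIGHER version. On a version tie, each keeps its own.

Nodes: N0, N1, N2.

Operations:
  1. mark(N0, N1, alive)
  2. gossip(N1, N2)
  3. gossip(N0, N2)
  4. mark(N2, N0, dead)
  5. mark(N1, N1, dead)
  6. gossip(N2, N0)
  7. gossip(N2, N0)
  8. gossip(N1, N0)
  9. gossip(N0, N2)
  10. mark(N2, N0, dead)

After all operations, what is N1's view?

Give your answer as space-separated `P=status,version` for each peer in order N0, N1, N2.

Op 1: N0 marks N1=alive -> (alive,v1)
Op 2: gossip N1<->N2 -> N1.N0=(alive,v0) N1.N1=(alive,v0) N1.N2=(alive,v0) | N2.N0=(alive,v0) N2.N1=(alive,v0) N2.N2=(alive,v0)
Op 3: gossip N0<->N2 -> N0.N0=(alive,v0) N0.N1=(alive,v1) N0.N2=(alive,v0) | N2.N0=(alive,v0) N2.N1=(alive,v1) N2.N2=(alive,v0)
Op 4: N2 marks N0=dead -> (dead,v1)
Op 5: N1 marks N1=dead -> (dead,v1)
Op 6: gossip N2<->N0 -> N2.N0=(dead,v1) N2.N1=(alive,v1) N2.N2=(alive,v0) | N0.N0=(dead,v1) N0.N1=(alive,v1) N0.N2=(alive,v0)
Op 7: gossip N2<->N0 -> N2.N0=(dead,v1) N2.N1=(alive,v1) N2.N2=(alive,v0) | N0.N0=(dead,v1) N0.N1=(alive,v1) N0.N2=(alive,v0)
Op 8: gossip N1<->N0 -> N1.N0=(dead,v1) N1.N1=(dead,v1) N1.N2=(alive,v0) | N0.N0=(dead,v1) N0.N1=(alive,v1) N0.N2=(alive,v0)
Op 9: gossip N0<->N2 -> N0.N0=(dead,v1) N0.N1=(alive,v1) N0.N2=(alive,v0) | N2.N0=(dead,v1) N2.N1=(alive,v1) N2.N2=(alive,v0)
Op 10: N2 marks N0=dead -> (dead,v2)

Answer: N0=dead,1 N1=dead,1 N2=alive,0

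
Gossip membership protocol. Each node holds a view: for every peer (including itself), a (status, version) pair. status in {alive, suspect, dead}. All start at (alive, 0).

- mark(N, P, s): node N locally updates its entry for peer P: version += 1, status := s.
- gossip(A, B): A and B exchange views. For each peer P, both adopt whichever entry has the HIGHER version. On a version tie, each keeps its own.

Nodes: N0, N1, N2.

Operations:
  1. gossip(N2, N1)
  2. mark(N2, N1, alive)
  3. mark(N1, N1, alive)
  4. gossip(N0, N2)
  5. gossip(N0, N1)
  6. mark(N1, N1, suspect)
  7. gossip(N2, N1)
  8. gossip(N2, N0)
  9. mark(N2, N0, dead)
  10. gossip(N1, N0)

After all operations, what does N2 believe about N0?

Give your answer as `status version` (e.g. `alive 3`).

Op 1: gossip N2<->N1 -> N2.N0=(alive,v0) N2.N1=(alive,v0) N2.N2=(alive,v0) | N1.N0=(alive,v0) N1.N1=(alive,v0) N1.N2=(alive,v0)
Op 2: N2 marks N1=alive -> (alive,v1)
Op 3: N1 marks N1=alive -> (alive,v1)
Op 4: gossip N0<->N2 -> N0.N0=(alive,v0) N0.N1=(alive,v1) N0.N2=(alive,v0) | N2.N0=(alive,v0) N2.N1=(alive,v1) N2.N2=(alive,v0)
Op 5: gossip N0<->N1 -> N0.N0=(alive,v0) N0.N1=(alive,v1) N0.N2=(alive,v0) | N1.N0=(alive,v0) N1.N1=(alive,v1) N1.N2=(alive,v0)
Op 6: N1 marks N1=suspect -> (suspect,v2)
Op 7: gossip N2<->N1 -> N2.N0=(alive,v0) N2.N1=(suspect,v2) N2.N2=(alive,v0) | N1.N0=(alive,v0) N1.N1=(suspect,v2) N1.N2=(alive,v0)
Op 8: gossip N2<->N0 -> N2.N0=(alive,v0) N2.N1=(suspect,v2) N2.N2=(alive,v0) | N0.N0=(alive,v0) N0.N1=(suspect,v2) N0.N2=(alive,v0)
Op 9: N2 marks N0=dead -> (dead,v1)
Op 10: gossip N1<->N0 -> N1.N0=(alive,v0) N1.N1=(suspect,v2) N1.N2=(alive,v0) | N0.N0=(alive,v0) N0.N1=(suspect,v2) N0.N2=(alive,v0)

Answer: dead 1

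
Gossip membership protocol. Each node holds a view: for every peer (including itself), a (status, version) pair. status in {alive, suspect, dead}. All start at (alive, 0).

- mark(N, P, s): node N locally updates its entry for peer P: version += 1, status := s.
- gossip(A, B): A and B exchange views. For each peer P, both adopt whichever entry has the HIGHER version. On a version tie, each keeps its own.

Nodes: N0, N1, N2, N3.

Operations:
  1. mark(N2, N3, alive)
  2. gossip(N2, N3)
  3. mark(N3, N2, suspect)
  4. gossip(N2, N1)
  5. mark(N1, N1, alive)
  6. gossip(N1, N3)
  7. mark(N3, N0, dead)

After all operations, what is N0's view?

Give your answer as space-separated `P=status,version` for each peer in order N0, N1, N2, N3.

Answer: N0=alive,0 N1=alive,0 N2=alive,0 N3=alive,0

Derivation:
Op 1: N2 marks N3=alive -> (alive,v1)
Op 2: gossip N2<->N3 -> N2.N0=(alive,v0) N2.N1=(alive,v0) N2.N2=(alive,v0) N2.N3=(alive,v1) | N3.N0=(alive,v0) N3.N1=(alive,v0) N3.N2=(alive,v0) N3.N3=(alive,v1)
Op 3: N3 marks N2=suspect -> (suspect,v1)
Op 4: gossip N2<->N1 -> N2.N0=(alive,v0) N2.N1=(alive,v0) N2.N2=(alive,v0) N2.N3=(alive,v1) | N1.N0=(alive,v0) N1.N1=(alive,v0) N1.N2=(alive,v0) N1.N3=(alive,v1)
Op 5: N1 marks N1=alive -> (alive,v1)
Op 6: gossip N1<->N3 -> N1.N0=(alive,v0) N1.N1=(alive,v1) N1.N2=(suspect,v1) N1.N3=(alive,v1) | N3.N0=(alive,v0) N3.N1=(alive,v1) N3.N2=(suspect,v1) N3.N3=(alive,v1)
Op 7: N3 marks N0=dead -> (dead,v1)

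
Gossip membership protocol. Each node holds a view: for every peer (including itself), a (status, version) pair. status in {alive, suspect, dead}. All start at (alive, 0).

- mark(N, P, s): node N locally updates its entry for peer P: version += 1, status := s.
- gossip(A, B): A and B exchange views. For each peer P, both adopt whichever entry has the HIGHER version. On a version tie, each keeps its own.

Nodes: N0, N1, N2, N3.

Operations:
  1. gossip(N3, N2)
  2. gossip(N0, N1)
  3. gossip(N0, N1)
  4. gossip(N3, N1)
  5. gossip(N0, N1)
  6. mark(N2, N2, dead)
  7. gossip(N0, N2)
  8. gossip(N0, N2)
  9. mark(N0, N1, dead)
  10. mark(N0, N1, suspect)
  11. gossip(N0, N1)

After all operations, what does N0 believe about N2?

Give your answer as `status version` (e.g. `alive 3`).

Answer: dead 1

Derivation:
Op 1: gossip N3<->N2 -> N3.N0=(alive,v0) N3.N1=(alive,v0) N3.N2=(alive,v0) N3.N3=(alive,v0) | N2.N0=(alive,v0) N2.N1=(alive,v0) N2.N2=(alive,v0) N2.N3=(alive,v0)
Op 2: gossip N0<->N1 -> N0.N0=(alive,v0) N0.N1=(alive,v0) N0.N2=(alive,v0) N0.N3=(alive,v0) | N1.N0=(alive,v0) N1.N1=(alive,v0) N1.N2=(alive,v0) N1.N3=(alive,v0)
Op 3: gossip N0<->N1 -> N0.N0=(alive,v0) N0.N1=(alive,v0) N0.N2=(alive,v0) N0.N3=(alive,v0) | N1.N0=(alive,v0) N1.N1=(alive,v0) N1.N2=(alive,v0) N1.N3=(alive,v0)
Op 4: gossip N3<->N1 -> N3.N0=(alive,v0) N3.N1=(alive,v0) N3.N2=(alive,v0) N3.N3=(alive,v0) | N1.N0=(alive,v0) N1.N1=(alive,v0) N1.N2=(alive,v0) N1.N3=(alive,v0)
Op 5: gossip N0<->N1 -> N0.N0=(alive,v0) N0.N1=(alive,v0) N0.N2=(alive,v0) N0.N3=(alive,v0) | N1.N0=(alive,v0) N1.N1=(alive,v0) N1.N2=(alive,v0) N1.N3=(alive,v0)
Op 6: N2 marks N2=dead -> (dead,v1)
Op 7: gossip N0<->N2 -> N0.N0=(alive,v0) N0.N1=(alive,v0) N0.N2=(dead,v1) N0.N3=(alive,v0) | N2.N0=(alive,v0) N2.N1=(alive,v0) N2.N2=(dead,v1) N2.N3=(alive,v0)
Op 8: gossip N0<->N2 -> N0.N0=(alive,v0) N0.N1=(alive,v0) N0.N2=(dead,v1) N0.N3=(alive,v0) | N2.N0=(alive,v0) N2.N1=(alive,v0) N2.N2=(dead,v1) N2.N3=(alive,v0)
Op 9: N0 marks N1=dead -> (dead,v1)
Op 10: N0 marks N1=suspect -> (suspect,v2)
Op 11: gossip N0<->N1 -> N0.N0=(alive,v0) N0.N1=(suspect,v2) N0.N2=(dead,v1) N0.N3=(alive,v0) | N1.N0=(alive,v0) N1.N1=(suspect,v2) N1.N2=(dead,v1) N1.N3=(alive,v0)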